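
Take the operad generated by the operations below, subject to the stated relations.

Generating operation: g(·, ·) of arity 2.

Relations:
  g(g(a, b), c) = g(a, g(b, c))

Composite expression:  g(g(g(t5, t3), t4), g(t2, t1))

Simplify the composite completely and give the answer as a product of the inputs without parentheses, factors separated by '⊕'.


The g-tree's shape is irrelevant; the t-reading-order decides.
g(t5, t3) reduces to t5 ⊕ t3
g(g(t5, t3), t4) reduces to t5 ⊕ t3 ⊕ t4
g(t2, t1) reduces to t2 ⊕ t1
g(g(g(t5, t3), t4), g(t2, t1)) reduces to t5 ⊕ t3 ⊕ t4 ⊕ t2 ⊕ t1

t5 ⊕ t3 ⊕ t4 ⊕ t2 ⊕ t1


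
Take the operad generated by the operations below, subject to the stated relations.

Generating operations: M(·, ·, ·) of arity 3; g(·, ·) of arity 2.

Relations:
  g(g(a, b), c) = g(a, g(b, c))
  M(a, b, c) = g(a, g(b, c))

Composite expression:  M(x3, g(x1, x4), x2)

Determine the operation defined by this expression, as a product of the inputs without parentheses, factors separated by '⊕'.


Every regrouping of M is equal, so read the x-inputs in written order.
g(x1, x4) spells out as x1 ⊕ x4
M(x3, g(x1, x4), x2) spells out as x3 ⊕ x1 ⊕ x4 ⊕ x2

x3 ⊕ x1 ⊕ x4 ⊕ x2


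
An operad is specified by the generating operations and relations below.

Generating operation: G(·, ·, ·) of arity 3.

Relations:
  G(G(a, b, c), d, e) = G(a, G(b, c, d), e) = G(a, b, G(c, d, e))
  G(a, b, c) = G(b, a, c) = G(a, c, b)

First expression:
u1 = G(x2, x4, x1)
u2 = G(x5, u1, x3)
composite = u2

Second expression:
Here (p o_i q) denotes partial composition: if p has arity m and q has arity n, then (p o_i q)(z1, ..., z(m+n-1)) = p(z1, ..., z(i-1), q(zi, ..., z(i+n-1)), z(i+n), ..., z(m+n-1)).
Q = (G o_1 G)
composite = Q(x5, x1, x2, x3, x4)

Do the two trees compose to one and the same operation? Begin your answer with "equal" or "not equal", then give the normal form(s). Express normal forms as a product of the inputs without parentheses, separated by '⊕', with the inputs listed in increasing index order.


equal: each reduces to x1 ⊕ x2 ⊕ x3 ⊕ x4 ⊕ x5


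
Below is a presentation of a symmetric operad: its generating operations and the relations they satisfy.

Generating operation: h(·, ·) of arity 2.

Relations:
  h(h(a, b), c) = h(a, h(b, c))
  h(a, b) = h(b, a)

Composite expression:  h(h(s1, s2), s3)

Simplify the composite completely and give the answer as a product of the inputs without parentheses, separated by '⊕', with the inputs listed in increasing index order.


With h associative and commutative, the s-input set is all that matters.
h(s1, s2) reduces to s1 ⊕ s2
h(h(s1, s2), s3) reduces to s1 ⊕ s2 ⊕ s3
putting the inputs in ascending order: s1 ⊕ s2 ⊕ s3

s1 ⊕ s2 ⊕ s3


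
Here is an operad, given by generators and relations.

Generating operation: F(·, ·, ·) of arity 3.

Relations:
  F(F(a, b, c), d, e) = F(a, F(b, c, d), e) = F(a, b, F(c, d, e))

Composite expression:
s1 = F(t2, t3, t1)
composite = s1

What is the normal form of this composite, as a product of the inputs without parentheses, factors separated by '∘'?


t2 ∘ t3 ∘ t1

Under associativity of F, the answer is the t's in reading order.
F(t2, t3, t1) collapses to t2 ∘ t3 ∘ t1


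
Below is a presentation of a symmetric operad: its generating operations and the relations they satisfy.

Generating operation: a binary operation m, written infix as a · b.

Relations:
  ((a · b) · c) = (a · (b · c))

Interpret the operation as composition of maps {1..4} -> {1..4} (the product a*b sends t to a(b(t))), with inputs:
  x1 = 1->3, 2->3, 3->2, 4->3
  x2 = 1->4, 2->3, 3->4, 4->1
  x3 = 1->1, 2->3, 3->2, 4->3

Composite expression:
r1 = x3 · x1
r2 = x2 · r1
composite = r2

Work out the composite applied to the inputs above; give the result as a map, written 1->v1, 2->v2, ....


1->3, 2->3, 3->4, 4->3

(x3 · x1) = 1->2, 2->2, 3->3, 4->2
(x2 · (x3 · x1)) = 1->3, 2->3, 3->4, 4->3


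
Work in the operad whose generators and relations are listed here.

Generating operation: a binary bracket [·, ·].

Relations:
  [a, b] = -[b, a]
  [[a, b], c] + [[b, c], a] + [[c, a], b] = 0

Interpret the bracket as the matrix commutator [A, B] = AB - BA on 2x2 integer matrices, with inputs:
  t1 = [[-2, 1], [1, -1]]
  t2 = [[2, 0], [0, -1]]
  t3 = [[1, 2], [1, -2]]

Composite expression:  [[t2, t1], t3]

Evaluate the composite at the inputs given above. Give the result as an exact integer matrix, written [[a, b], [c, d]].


[t2, t1] = [[0, 3], [-3, 0]]
[[t2, t1], t3] = [[9, -9], [-9, -9]]

[[9, -9], [-9, -9]]


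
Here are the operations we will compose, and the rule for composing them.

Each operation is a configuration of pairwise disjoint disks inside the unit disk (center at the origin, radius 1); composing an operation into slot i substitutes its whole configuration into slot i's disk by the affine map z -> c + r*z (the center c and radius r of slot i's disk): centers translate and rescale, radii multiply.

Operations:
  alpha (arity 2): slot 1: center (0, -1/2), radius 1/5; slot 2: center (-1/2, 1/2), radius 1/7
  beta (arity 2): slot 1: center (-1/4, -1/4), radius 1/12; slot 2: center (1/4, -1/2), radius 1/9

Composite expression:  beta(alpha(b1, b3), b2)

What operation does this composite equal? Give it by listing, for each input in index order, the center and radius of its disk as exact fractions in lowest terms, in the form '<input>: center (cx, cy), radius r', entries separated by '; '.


Affine substitution under beta: radii multiply and b-centers shift.
for b1, the 2-step affine chain lands on center (-1/4, -7/24), radius 1/60
for b3, the 2-step affine chain lands on center (-7/24, -5/24), radius 1/84
for b2, the 1-step affine chain lands on center (1/4, -1/2), radius 1/9

b1: center (-1/4, -7/24), radius 1/60; b2: center (1/4, -1/2), radius 1/9; b3: center (-7/24, -5/24), radius 1/84


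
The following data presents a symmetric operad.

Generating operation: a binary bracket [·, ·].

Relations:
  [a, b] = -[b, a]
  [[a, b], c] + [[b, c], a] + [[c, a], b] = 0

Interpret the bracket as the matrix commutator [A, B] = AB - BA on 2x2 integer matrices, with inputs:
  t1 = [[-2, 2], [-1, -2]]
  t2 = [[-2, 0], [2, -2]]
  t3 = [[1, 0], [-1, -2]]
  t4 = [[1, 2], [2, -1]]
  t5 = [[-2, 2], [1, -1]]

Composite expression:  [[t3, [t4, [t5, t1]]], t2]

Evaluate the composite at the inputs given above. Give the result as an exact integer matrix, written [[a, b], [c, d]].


[[72, 0], [-48, -72]]

[t5, t1] = [[-4, -2], [-1, 4]]
[t4, [t5, t1]] = [[2, 12], [-14, -2]]
[t3, [t4, [t5, t1]]] = [[12, 36], [38, -12]]
[[t3, [t4, [t5, t1]]], t2] = [[72, 0], [-48, -72]]


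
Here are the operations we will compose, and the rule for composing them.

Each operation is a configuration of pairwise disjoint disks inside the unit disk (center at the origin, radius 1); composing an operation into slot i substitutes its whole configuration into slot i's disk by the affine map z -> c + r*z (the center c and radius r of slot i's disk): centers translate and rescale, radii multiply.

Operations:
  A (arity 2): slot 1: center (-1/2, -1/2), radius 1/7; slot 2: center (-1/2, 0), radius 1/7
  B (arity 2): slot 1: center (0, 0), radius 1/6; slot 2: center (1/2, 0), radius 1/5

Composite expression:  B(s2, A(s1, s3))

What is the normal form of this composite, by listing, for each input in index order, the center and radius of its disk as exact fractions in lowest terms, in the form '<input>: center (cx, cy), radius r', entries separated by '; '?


s1: center (2/5, -1/10), radius 1/35; s2: center (0, 0), radius 1/6; s3: center (2/5, 0), radius 1/35

Follow each s-input down from B: c' goes to c + r*c', radius to r*r'.
s2: after 1 affine step, its disk has center (0, 0), radius 1/6
s1: after 2 affine steps, its disk has center (2/5, -1/10), radius 1/35
s3: after 2 affine steps, its disk has center (2/5, 0), radius 1/35


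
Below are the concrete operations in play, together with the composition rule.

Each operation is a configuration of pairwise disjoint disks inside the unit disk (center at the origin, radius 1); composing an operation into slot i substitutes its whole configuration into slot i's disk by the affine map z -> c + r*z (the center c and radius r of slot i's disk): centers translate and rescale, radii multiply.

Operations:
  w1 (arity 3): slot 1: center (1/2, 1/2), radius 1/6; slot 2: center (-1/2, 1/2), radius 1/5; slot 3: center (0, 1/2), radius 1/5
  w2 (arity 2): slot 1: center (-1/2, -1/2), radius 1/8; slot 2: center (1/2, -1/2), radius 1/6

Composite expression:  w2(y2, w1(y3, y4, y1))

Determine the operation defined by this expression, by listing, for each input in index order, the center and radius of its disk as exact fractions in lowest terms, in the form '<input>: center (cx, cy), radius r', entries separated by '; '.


y1: center (1/2, -5/12), radius 1/30; y2: center (-1/2, -1/2), radius 1/8; y3: center (7/12, -5/12), radius 1/36; y4: center (5/12, -5/12), radius 1/30


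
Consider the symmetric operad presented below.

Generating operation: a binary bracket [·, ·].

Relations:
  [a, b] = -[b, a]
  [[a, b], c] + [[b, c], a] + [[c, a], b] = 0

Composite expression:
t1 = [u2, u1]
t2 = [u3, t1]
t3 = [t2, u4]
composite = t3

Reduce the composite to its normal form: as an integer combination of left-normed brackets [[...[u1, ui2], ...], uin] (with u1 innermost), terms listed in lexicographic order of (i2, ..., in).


In the tensor algebra, words opening u1 carry the u1-anchored form.
Composite bracket: [[u3, [u2, u1]], u4]
Full expansion: 8 signed words from ab - ba (2^3 = 8).
The u1-initial words carry the normal form:
  u1u2u3u4 appears with sign +1, giving the term +[[[u1, u2], u3], u4]

[[[u1, u2], u3], u4]


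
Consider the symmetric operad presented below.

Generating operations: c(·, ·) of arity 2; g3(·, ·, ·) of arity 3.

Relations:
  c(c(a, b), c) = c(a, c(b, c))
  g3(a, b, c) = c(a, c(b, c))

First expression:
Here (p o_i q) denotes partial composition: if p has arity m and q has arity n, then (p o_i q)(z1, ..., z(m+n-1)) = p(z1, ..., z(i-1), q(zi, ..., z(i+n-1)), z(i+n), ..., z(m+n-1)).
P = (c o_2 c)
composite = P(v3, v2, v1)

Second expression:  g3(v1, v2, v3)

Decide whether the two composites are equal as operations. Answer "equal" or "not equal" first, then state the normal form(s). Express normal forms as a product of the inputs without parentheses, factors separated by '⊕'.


not equal; the first gives v3 ⊕ v2 ⊕ v1 and the second v1 ⊕ v2 ⊕ v3


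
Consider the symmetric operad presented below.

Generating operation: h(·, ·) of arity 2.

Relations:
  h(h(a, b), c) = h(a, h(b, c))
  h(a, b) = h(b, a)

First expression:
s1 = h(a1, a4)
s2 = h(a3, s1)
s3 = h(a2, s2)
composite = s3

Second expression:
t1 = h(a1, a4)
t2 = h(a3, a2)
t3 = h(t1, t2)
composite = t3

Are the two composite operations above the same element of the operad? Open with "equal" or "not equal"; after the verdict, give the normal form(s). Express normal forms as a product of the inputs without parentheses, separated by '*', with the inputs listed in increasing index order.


equal: each reduces to a1 * a2 * a3 * a4

The first composite normalizes to a1 * a2 * a3 * a4
The second composite normalizes to a1 * a2 * a3 * a4
The normal forms match — equal.


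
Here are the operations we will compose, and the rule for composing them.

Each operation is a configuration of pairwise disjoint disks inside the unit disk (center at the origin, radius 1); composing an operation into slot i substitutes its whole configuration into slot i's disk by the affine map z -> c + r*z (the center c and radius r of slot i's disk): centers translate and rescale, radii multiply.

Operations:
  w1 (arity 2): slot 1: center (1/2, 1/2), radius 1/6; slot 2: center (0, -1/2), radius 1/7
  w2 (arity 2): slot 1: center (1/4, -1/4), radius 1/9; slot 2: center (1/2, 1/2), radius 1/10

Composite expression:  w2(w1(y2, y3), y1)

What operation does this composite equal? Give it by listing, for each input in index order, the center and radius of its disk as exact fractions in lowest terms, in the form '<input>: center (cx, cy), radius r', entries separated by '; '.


y1: center (1/2, 1/2), radius 1/10; y2: center (11/36, -7/36), radius 1/54; y3: center (1/4, -11/36), radius 1/63

Affine substitution under w2: radii multiply and y-centers shift.
for y2, the 2-step affine chain lands on center (11/36, -7/36), radius 1/54
for y3, the 2-step affine chain lands on center (1/4, -11/36), radius 1/63
for y1, the 1-step affine chain lands on center (1/2, 1/2), radius 1/10


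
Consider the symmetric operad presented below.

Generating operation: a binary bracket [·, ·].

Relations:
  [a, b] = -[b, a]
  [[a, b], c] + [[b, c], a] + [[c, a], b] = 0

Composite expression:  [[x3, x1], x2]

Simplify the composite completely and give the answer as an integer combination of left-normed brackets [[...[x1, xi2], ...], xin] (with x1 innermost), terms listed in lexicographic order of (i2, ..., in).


-[[x1, x3], x2]

Expand each bracket as ab - ba; the x1-initial words give the coefficients.
Composite bracket: [[x3, x1], x2]
Applying ab - ba throughout gives 4 signed words (2^2 = 4).
Coefficients come from the x1-initial words:
  x1x3x2 appears with sign -1, giving the term -[[x1, x3], x2]


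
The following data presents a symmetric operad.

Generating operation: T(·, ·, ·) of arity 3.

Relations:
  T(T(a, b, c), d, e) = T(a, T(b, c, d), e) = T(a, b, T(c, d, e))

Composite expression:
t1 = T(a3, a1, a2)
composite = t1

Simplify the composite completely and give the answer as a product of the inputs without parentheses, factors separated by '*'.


a3 * a1 * a2

All parenthesizations of T agree; list the a-inputs left to right.
T(a3, a1, a2) collapses to a3 * a1 * a2


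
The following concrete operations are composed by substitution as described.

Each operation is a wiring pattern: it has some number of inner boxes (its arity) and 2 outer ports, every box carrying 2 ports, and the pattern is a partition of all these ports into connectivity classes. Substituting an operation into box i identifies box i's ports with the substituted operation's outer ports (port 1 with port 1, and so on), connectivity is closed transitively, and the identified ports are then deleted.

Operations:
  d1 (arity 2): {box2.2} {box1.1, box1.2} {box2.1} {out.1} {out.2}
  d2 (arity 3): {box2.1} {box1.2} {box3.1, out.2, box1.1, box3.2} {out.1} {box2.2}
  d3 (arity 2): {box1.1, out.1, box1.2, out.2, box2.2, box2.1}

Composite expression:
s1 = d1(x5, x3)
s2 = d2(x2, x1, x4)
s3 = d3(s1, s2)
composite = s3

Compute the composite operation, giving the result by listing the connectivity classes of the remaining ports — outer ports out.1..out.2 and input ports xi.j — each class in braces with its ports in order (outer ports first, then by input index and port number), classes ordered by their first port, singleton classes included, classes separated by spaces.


Reachability decides: close wires over d3-identified ports.
after d1, the pattern on (x5, x3) reads {out.1} {out.2} {x3.1} {x3.2} {x5.1, x5.2} (out.j = its outer ports)
after d2, the pattern on (x2, x1, x4) reads {out.1} {out.2, x2.1, x4.1, x4.2} {x1.1} {x1.2} {x2.2} (out.j = its outer ports)
after d3, the pattern on (x5, x3, x2, x1, x4) reads {out.1, out.2, x2.1, x4.1, x4.2} {x1.1} {x1.2} {x2.2} {x3.1} {x3.2} {x5.1, x5.2} (out.j = its outer ports)

{out.1, out.2, x2.1, x4.1, x4.2} {x1.1} {x1.2} {x2.2} {x3.1} {x3.2} {x5.1, x5.2}


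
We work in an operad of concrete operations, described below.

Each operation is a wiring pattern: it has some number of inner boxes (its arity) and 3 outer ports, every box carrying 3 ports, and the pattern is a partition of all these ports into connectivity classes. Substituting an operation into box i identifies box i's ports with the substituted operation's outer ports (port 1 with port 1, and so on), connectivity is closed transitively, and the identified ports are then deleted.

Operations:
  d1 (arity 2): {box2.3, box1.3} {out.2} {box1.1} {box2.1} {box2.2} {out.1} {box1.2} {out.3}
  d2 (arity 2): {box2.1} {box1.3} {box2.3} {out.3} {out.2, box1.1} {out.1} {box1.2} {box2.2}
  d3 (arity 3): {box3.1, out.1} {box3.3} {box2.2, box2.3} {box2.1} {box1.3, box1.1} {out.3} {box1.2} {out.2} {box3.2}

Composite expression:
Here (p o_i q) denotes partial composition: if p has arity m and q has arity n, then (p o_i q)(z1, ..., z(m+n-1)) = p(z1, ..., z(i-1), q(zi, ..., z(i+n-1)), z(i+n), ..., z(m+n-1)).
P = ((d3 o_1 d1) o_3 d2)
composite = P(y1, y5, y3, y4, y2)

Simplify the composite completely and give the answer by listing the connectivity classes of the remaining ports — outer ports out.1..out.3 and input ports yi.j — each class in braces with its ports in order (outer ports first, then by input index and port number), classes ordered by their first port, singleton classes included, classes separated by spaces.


{out.1, y2.1} {out.2} {out.3} {y1.1} {y1.2} {y1.3, y5.3} {y2.2} {y2.3} {y3.1} {y3.2} {y3.3} {y4.1} {y4.2} {y4.3} {y5.1} {y5.2}

Connectivity passes through glued d3-boundaries; trace each wire chain.
stage d1: inputs (y1, y5), connectivity {out.1} {out.2} {out.3} {y1.1} {y1.2} {y1.3, y5.3} {y5.1} {y5.2}, out.j its boundary
stage d2: inputs (y3, y4), connectivity {out.1} {out.2, y3.1} {out.3} {y3.2} {y3.3} {y4.1} {y4.2} {y4.3}, out.j its boundary
stage d3: inputs (y1, y5, y3, y4, y2), connectivity {out.1, y2.1} {out.2} {out.3} {y1.1} {y1.2} {y1.3, y5.3} {y2.2} {y2.3} {y3.1} {y3.2} {y3.3} {y4.1} {y4.2} {y4.3} {y5.1} {y5.2}, out.j its boundary


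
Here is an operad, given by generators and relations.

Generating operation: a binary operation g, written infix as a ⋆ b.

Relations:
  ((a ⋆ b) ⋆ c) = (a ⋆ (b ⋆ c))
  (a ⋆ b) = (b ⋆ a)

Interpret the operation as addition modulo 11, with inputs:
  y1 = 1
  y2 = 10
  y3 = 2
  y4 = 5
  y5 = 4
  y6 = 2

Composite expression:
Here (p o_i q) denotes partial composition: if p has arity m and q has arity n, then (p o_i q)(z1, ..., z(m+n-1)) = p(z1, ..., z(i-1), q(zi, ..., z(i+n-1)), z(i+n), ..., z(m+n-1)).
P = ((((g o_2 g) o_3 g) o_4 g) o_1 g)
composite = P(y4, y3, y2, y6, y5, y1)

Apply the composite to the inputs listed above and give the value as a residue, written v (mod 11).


2 (mod 11)

(y4 ⋆ y3) = 7
(y5 ⋆ y1) = 5
(y6 ⋆ (y5 ⋆ y1)) = 7
(y2 ⋆ (y6 ⋆ (y5 ⋆ y1))) = 6
((y4 ⋆ y3) ⋆ (y2 ⋆ (y6 ⋆ (y5 ⋆ y1)))) = 2


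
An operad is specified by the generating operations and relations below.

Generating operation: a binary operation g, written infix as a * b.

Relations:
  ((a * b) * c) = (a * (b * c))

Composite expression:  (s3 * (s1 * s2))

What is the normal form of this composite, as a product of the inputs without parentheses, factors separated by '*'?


s3 * s1 * s2

The g-tree's shape is irrelevant; the s-reading-order decides.
(s1 * s2) flattens to s1 * s2
(s3 * (s1 * s2)) flattens to s3 * s1 * s2


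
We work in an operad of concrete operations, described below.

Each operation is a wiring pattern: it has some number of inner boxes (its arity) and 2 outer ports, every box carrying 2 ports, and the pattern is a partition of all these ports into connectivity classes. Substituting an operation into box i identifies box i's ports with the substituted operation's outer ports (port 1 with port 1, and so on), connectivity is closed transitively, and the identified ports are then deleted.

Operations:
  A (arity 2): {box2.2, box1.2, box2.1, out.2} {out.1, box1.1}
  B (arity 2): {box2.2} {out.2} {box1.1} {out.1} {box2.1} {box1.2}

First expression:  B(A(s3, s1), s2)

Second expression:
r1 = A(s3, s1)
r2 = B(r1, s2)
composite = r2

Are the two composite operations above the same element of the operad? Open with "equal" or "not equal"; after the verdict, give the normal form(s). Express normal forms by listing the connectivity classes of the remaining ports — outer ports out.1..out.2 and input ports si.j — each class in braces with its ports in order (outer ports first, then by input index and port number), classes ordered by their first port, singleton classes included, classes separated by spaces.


equal — both sides give {out.1} {out.2} {s1.1, s1.2, s3.2} {s2.1} {s2.2} {s3.1}


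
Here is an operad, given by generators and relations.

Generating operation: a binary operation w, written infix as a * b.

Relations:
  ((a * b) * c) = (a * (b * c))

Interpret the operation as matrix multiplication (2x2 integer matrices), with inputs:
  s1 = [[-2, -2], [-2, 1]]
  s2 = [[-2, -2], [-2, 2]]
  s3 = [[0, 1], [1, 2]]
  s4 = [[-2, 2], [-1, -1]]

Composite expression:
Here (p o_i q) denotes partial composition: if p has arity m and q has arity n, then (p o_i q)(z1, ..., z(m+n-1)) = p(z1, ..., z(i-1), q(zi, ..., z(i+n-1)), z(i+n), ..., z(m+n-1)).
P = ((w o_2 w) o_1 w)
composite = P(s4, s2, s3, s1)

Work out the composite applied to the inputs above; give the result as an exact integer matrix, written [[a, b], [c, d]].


[[-48, 0], [-8, 4]]


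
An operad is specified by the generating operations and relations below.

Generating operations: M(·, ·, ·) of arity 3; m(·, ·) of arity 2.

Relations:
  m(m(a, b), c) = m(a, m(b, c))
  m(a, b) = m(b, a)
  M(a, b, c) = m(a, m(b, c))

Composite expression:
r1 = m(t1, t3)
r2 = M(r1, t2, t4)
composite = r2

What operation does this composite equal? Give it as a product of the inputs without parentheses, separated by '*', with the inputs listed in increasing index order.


Reordering under M is free, so list the t-inputs canonically.
m(t1, t3) unparenthesizes to t1 * t3
M(m(t1, t3), t2, t4) unparenthesizes to t1 * t3 * t2 * t4
reordering the factors by index: t1 * t2 * t3 * t4

t1 * t2 * t3 * t4


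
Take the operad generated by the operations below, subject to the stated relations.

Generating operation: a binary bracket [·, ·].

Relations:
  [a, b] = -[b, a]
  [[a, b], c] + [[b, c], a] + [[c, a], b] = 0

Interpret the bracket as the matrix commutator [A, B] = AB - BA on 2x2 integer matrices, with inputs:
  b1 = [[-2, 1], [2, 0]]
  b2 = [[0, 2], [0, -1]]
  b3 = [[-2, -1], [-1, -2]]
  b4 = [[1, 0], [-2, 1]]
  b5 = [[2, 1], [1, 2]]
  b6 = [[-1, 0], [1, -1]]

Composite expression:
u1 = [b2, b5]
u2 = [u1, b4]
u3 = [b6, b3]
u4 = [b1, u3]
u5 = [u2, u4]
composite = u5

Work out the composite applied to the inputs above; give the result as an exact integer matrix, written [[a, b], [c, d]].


[[16, 8], [16, -16]]


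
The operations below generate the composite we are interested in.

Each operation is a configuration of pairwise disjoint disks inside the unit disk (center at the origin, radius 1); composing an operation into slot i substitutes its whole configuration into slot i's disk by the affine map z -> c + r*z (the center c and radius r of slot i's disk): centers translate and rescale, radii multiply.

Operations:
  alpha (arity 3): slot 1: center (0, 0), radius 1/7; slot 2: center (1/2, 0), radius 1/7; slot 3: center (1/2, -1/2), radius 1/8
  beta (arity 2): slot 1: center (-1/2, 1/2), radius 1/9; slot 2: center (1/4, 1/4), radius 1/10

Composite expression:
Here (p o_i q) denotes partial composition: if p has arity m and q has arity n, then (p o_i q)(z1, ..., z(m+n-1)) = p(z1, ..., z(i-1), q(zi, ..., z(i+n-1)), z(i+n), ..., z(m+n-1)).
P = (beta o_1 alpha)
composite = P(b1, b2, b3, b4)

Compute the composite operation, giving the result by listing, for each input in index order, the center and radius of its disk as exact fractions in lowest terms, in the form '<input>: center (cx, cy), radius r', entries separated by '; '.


b1: center (-1/2, 1/2), radius 1/63; b2: center (-4/9, 1/2), radius 1/63; b3: center (-4/9, 4/9), radius 1/72; b4: center (1/4, 1/4), radius 1/10

Below beta, radii multiply path by path; the b-disk centers shift.
b1: after 2 affine steps, its disk has center (-1/2, 1/2), radius 1/63
b2: after 2 affine steps, its disk has center (-4/9, 1/2), radius 1/63
b3: after 2 affine steps, its disk has center (-4/9, 4/9), radius 1/72
b4: after 1 affine step, its disk has center (1/4, 1/4), radius 1/10


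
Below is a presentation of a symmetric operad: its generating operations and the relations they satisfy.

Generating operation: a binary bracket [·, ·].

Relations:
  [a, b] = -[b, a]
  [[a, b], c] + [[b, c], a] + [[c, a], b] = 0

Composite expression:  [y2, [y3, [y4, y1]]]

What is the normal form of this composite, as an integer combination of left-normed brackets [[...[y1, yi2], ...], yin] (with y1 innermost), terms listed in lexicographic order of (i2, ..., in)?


-[[[y1, y4], y3], y2]


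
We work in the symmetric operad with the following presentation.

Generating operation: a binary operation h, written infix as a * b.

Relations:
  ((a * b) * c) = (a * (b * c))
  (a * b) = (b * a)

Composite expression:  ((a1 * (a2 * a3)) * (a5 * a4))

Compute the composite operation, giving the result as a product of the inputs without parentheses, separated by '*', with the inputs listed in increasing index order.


a1 * a2 * a3 * a4 * a5

Any arrangement under h is one operation, so sort the a-inputs.
(a2 * a3) flattens to a2 * a3
(a1 * (a2 * a3)) flattens to a1 * a2 * a3
(a5 * a4) flattens to a5 * a4
((a1 * (a2 * a3)) * (a5 * a4)) flattens to a1 * a2 * a3 * a5 * a4
reordering the factors by index: a1 * a2 * a3 * a4 * a5


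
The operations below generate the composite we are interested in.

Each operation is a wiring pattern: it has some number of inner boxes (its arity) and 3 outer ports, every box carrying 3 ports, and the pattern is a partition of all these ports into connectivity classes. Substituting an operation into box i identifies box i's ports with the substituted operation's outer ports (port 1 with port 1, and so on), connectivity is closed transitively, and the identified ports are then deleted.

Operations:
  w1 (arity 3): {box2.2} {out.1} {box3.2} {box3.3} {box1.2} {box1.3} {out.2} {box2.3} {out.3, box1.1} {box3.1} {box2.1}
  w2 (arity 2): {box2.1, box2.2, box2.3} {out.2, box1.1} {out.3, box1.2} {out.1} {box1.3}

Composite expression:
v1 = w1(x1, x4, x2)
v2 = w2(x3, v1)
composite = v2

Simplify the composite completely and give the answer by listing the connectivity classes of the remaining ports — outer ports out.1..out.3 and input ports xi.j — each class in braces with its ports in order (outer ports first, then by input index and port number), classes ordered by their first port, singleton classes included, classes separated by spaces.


{out.1} {out.2, x3.1} {out.3, x3.2} {x1.1} {x1.2} {x1.3} {x2.1} {x2.2} {x2.3} {x3.3} {x4.1} {x4.2} {x4.3}

Two ports join when wires chain via w2-identified ports.
after w1, the pattern on (x1, x4, x2) reads {out.1} {out.2} {out.3, x1.1} {x1.2} {x1.3} {x2.1} {x2.2} {x2.3} {x4.1} {x4.2} {x4.3} (out.j = its outer ports)
after w2, the pattern on (x3, x1, x4, x2) reads {out.1} {out.2, x3.1} {out.3, x3.2} {x1.1} {x1.2} {x1.3} {x2.1} {x2.2} {x2.3} {x3.3} {x4.1} {x4.2} {x4.3} (out.j = its outer ports)


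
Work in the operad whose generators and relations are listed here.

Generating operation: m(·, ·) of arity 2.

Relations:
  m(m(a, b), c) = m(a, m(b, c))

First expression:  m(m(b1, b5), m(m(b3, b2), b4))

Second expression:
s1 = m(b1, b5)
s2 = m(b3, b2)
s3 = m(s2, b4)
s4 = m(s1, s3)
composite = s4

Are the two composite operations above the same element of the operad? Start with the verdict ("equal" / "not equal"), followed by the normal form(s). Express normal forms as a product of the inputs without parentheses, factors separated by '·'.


equal; the common form is b1 · b5 · b3 · b2 · b4

The first composite normalizes to b1 · b5 · b3 · b2 · b4
The second composite normalizes to b1 · b5 · b3 · b2 · b4
Both agree, so they are equal.


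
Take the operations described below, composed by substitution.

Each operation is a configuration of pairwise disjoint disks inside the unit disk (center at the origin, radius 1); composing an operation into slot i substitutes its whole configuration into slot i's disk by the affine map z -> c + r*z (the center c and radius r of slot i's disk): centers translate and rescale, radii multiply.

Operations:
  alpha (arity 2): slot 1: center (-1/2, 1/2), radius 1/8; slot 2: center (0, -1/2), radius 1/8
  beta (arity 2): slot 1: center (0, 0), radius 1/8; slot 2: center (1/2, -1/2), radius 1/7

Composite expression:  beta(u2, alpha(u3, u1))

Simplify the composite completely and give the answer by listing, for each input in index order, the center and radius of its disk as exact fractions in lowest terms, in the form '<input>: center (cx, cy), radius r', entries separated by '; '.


u1: center (1/2, -4/7), radius 1/56; u2: center (0, 0), radius 1/8; u3: center (3/7, -3/7), radius 1/56

Only the slot chain above each u matters under beta; compose those maps.
u2: after 1 affine step, its disk has center (0, 0), radius 1/8
u3: after 2 affine steps, its disk has center (3/7, -3/7), radius 1/56
u1: after 2 affine steps, its disk has center (1/2, -4/7), radius 1/56


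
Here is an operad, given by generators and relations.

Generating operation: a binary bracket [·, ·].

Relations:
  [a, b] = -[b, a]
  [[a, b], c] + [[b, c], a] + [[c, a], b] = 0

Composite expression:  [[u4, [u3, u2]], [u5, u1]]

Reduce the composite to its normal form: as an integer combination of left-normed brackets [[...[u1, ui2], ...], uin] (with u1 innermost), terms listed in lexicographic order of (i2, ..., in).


Antisymmetry and Jacobi reduce to u1-anchored left-normed brackets.
Composite bracket: [[u4, [u3, u2]], [u5, u1]]
Expanding via [a, b] = ab - ba: 16 signed words (2^4 = 16).
Coefficients come from the u1-initial words:
  u1u5u2u3u4 (sign +1) contributes +[[[[u1, u5], u2], u3], u4]
  u1u5u3u2u4 (sign -1) contributes -[[[[u1, u5], u3], u2], u4]
  u1u5u4u2u3 (sign -1) contributes -[[[[u1, u5], u4], u2], u3]
  u1u5u4u3u2 (sign +1) contributes +[[[[u1, u5], u4], u3], u2]

[[[[u1, u5], u2], u3], u4] - [[[[u1, u5], u3], u2], u4] - [[[[u1, u5], u4], u2], u3] + [[[[u1, u5], u4], u3], u2]


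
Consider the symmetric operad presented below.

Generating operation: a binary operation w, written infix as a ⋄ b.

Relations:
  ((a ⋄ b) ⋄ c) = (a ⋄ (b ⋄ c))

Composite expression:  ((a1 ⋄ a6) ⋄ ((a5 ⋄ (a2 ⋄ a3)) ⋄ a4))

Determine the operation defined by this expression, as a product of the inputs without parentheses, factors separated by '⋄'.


a1 ⋄ a6 ⋄ a5 ⋄ a2 ⋄ a3 ⋄ a4

The w-tree's shape is irrelevant; the a-reading-order decides.
(a1 ⋄ a6) linearizes to a1 ⋄ a6
(a2 ⋄ a3) linearizes to a2 ⋄ a3
(a5 ⋄ (a2 ⋄ a3)) linearizes to a5 ⋄ a2 ⋄ a3
((a5 ⋄ (a2 ⋄ a3)) ⋄ a4) linearizes to a5 ⋄ a2 ⋄ a3 ⋄ a4
((a1 ⋄ a6) ⋄ ((a5 ⋄ (a2 ⋄ a3)) ⋄ a4)) linearizes to a1 ⋄ a6 ⋄ a5 ⋄ a2 ⋄ a3 ⋄ a4


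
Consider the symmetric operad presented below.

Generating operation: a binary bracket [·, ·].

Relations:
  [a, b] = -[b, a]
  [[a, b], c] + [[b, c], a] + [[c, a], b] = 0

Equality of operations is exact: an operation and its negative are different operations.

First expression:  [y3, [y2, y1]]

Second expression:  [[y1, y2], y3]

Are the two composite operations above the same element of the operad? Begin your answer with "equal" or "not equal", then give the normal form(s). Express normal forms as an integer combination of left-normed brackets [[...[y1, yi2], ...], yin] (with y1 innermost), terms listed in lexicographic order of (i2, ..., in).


Normal form of the first expression: [[y1, y2], y3]
Normal form of the second expression: [[y1, y2], y3]
The normal forms match — equal.

equal — both sides give [[y1, y2], y3]


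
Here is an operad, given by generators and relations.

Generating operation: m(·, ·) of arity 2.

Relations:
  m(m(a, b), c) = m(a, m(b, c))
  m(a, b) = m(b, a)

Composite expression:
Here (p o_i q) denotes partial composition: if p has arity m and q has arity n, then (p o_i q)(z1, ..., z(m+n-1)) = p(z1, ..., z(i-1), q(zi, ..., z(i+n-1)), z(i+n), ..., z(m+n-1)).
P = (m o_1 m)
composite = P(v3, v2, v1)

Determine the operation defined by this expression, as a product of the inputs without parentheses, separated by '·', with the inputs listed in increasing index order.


Any arrangement under m is one operation, so sort the v-inputs.
m(v3, v2) spells out as v3 · v2
m(m(v3, v2), v1) spells out as v3 · v2 · v1
sorting the factors by input index: v1 · v2 · v3

v1 · v2 · v3


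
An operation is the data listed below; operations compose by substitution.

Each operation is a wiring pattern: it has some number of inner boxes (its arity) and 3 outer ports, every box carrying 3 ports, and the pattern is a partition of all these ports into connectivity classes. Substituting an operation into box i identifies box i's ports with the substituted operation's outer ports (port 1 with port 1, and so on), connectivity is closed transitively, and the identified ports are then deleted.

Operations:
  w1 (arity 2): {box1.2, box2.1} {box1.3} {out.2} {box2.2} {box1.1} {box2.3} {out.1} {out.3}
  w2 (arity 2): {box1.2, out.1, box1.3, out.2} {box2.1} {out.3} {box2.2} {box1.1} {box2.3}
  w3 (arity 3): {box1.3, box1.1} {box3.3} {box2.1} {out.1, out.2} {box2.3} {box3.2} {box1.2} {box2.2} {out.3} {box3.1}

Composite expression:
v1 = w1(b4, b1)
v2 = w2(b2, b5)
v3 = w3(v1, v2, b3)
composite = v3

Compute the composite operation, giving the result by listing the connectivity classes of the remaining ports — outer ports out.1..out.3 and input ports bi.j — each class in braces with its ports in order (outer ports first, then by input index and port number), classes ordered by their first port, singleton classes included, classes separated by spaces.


{out.1, out.2} {out.3} {b1.1, b4.2} {b1.2} {b1.3} {b2.1} {b2.2, b2.3} {b3.1} {b3.2} {b3.3} {b4.1} {b4.3} {b5.1} {b5.2} {b5.3}

Reachability decides: close wires over w3-identified ports.
w1 over (b4, b1) gives {out.1} {out.2} {out.3} {b1.1, b4.2} {b1.2} {b1.3} {b4.1} {b4.3}, out.j being that stage's outer ports
w2 over (b2, b5) gives {out.1, out.2, b2.2, b2.3} {out.3} {b2.1} {b5.1} {b5.2} {b5.3}, out.j being that stage's outer ports
w3 over (b4, b1, b2, b5, b3) gives {out.1, out.2} {out.3} {b1.1, b4.2} {b1.2} {b1.3} {b2.1} {b2.2, b2.3} {b3.1} {b3.2} {b3.3} {b4.1} {b4.3} {b5.1} {b5.2} {b5.3}, out.j being that stage's outer ports


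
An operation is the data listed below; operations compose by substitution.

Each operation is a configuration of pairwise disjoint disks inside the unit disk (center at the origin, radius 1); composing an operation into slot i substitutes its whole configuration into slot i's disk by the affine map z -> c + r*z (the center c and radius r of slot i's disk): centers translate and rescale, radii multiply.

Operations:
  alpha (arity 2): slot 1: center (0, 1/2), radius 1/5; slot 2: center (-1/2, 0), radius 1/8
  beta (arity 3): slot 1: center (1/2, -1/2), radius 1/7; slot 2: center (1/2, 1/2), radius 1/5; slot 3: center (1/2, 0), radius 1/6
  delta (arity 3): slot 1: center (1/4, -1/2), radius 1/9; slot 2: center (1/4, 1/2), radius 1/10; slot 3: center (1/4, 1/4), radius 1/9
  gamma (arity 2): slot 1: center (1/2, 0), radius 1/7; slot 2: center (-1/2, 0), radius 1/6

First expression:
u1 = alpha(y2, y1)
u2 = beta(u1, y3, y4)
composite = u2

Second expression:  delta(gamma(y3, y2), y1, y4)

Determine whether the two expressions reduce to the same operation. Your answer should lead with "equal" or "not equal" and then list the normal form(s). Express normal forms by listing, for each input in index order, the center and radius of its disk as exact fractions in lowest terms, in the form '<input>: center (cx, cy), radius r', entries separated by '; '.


The first expression, normalized: y1: center (3/7, -1/2), radius 1/56; y2: center (1/2, -3/7), radius 1/35; y3: center (1/2, 1/2), radius 1/5; y4: center (1/2, 0), radius 1/6
The second expression, normalized: y1: center (1/4, 1/2), radius 1/10; y2: center (7/36, -1/2), radius 1/54; y3: center (11/36, -1/2), radius 1/63; y4: center (1/4, 1/4), radius 1/9
They disagree, so not equal.

not equal; first: y1: center (3/7, -1/2), radius 1/56; y2: center (1/2, -3/7), radius 1/35; y3: center (1/2, 1/2), radius 1/5; y4: center (1/2, 0), radius 1/6; second: y1: center (1/4, 1/2), radius 1/10; y2: center (7/36, -1/2), radius 1/54; y3: center (11/36, -1/2), radius 1/63; y4: center (1/4, 1/4), radius 1/9


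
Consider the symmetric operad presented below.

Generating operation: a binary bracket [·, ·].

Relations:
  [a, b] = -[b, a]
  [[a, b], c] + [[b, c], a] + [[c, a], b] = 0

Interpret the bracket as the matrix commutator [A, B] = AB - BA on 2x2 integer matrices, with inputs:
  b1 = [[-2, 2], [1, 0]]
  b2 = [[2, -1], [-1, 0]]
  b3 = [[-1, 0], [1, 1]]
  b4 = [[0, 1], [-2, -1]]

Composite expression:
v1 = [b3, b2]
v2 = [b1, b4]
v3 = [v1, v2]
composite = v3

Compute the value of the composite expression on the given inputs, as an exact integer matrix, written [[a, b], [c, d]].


[[-6, 12], [6, 6]]

[b3, b2] = [[1, 2], [0, -1]]
[b1, b4] = [[-5, -4], [-3, 5]]
[[b3, b2], [b1, b4]] = [[-6, 12], [6, 6]]


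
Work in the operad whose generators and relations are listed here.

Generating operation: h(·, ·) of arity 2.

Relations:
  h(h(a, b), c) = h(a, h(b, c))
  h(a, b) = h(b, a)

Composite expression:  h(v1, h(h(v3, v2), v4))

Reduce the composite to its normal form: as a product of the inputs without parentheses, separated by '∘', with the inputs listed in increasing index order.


v1 ∘ v2 ∘ v3 ∘ v4

Both nesting and order wash out for h; what remains is which v's occur.
h(v3, v2) collapses to v3 ∘ v2
h(h(v3, v2), v4) collapses to v3 ∘ v2 ∘ v4
h(v1, h(h(v3, v2), v4)) collapses to v1 ∘ v3 ∘ v2 ∘ v4
putting the inputs in ascending order: v1 ∘ v2 ∘ v3 ∘ v4


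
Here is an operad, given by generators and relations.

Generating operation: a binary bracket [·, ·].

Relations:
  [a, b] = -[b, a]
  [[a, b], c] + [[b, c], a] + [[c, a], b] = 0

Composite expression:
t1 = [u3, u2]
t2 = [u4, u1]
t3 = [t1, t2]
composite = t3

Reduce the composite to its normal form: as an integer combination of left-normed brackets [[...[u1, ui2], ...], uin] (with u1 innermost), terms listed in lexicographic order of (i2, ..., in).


Antisymmetry and Jacobi reduce to u1-anchored left-normed brackets.
Composite bracket: [[u3, u2], [u4, u1]]
Under [a, b] = ab - ba we get 8 signed associative words (2^3 = 8).
Only words starting with u1 matter:
  sign of u1u4u2u3 is -1, so it contributes -[[[u1, u4], u2], u3]
  sign of u1u4u3u2 is +1, so it contributes +[[[u1, u4], u3], u2]

-[[[u1, u4], u2], u3] + [[[u1, u4], u3], u2]


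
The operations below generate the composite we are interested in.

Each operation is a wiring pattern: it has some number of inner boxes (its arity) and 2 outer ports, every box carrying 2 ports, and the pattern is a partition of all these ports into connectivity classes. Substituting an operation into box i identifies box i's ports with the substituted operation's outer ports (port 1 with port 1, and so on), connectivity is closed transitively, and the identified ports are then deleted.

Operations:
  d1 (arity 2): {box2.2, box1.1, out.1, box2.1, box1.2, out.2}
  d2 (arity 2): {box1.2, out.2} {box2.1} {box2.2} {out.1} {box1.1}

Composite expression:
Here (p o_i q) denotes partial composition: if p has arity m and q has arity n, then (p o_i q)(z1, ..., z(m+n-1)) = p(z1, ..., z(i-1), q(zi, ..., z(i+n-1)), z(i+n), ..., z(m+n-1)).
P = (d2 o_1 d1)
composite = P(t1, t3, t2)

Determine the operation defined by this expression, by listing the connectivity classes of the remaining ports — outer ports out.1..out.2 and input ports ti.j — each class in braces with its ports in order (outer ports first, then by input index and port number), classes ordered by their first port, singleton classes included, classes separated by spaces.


Connectivity passes through glued d2-boundaries; trace each wire chain.
stage d1: inputs (t1, t3), connectivity {out.1, out.2, t1.1, t1.2, t3.1, t3.2}, out.j its boundary
stage d2: inputs (t1, t3, t2), connectivity {out.1} {out.2, t1.1, t1.2, t3.1, t3.2} {t2.1} {t2.2}, out.j its boundary

{out.1} {out.2, t1.1, t1.2, t3.1, t3.2} {t2.1} {t2.2}
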